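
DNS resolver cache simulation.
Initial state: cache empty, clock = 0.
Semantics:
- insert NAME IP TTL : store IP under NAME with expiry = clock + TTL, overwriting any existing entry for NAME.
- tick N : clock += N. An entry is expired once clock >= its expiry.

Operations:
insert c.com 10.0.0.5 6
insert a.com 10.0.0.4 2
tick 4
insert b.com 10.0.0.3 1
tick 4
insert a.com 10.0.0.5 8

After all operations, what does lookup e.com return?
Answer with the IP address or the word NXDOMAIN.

Op 1: insert c.com -> 10.0.0.5 (expiry=0+6=6). clock=0
Op 2: insert a.com -> 10.0.0.4 (expiry=0+2=2). clock=0
Op 3: tick 4 -> clock=4. purged={a.com}
Op 4: insert b.com -> 10.0.0.3 (expiry=4+1=5). clock=4
Op 5: tick 4 -> clock=8. purged={b.com,c.com}
Op 6: insert a.com -> 10.0.0.5 (expiry=8+8=16). clock=8
lookup e.com: not in cache (expired or never inserted)

Answer: NXDOMAIN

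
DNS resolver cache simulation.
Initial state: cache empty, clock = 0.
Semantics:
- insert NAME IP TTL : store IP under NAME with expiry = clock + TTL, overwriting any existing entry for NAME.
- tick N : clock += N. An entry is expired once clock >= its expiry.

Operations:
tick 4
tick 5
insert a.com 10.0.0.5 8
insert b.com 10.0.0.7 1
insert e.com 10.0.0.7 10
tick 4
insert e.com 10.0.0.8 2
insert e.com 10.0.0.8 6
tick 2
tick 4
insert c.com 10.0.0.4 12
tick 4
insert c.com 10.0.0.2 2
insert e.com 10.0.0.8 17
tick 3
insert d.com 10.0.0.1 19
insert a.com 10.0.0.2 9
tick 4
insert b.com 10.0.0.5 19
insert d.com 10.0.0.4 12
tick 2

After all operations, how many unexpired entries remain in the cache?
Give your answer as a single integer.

Op 1: tick 4 -> clock=4.
Op 2: tick 5 -> clock=9.
Op 3: insert a.com -> 10.0.0.5 (expiry=9+8=17). clock=9
Op 4: insert b.com -> 10.0.0.7 (expiry=9+1=10). clock=9
Op 5: insert e.com -> 10.0.0.7 (expiry=9+10=19). clock=9
Op 6: tick 4 -> clock=13. purged={b.com}
Op 7: insert e.com -> 10.0.0.8 (expiry=13+2=15). clock=13
Op 8: insert e.com -> 10.0.0.8 (expiry=13+6=19). clock=13
Op 9: tick 2 -> clock=15.
Op 10: tick 4 -> clock=19. purged={a.com,e.com}
Op 11: insert c.com -> 10.0.0.4 (expiry=19+12=31). clock=19
Op 12: tick 4 -> clock=23.
Op 13: insert c.com -> 10.0.0.2 (expiry=23+2=25). clock=23
Op 14: insert e.com -> 10.0.0.8 (expiry=23+17=40). clock=23
Op 15: tick 3 -> clock=26. purged={c.com}
Op 16: insert d.com -> 10.0.0.1 (expiry=26+19=45). clock=26
Op 17: insert a.com -> 10.0.0.2 (expiry=26+9=35). clock=26
Op 18: tick 4 -> clock=30.
Op 19: insert b.com -> 10.0.0.5 (expiry=30+19=49). clock=30
Op 20: insert d.com -> 10.0.0.4 (expiry=30+12=42). clock=30
Op 21: tick 2 -> clock=32.
Final cache (unexpired): {a.com,b.com,d.com,e.com} -> size=4

Answer: 4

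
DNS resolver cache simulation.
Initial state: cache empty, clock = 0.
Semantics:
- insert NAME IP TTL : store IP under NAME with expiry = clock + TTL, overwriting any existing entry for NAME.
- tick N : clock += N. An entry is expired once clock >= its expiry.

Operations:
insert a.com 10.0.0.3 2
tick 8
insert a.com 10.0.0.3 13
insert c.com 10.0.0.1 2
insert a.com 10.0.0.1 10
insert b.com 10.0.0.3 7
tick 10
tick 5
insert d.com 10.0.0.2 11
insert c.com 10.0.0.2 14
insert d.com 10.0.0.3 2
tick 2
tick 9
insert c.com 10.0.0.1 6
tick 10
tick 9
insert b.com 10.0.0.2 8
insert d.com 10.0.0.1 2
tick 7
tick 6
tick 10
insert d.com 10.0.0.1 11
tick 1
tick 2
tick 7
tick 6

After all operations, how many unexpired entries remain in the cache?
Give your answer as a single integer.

Op 1: insert a.com -> 10.0.0.3 (expiry=0+2=2). clock=0
Op 2: tick 8 -> clock=8. purged={a.com}
Op 3: insert a.com -> 10.0.0.3 (expiry=8+13=21). clock=8
Op 4: insert c.com -> 10.0.0.1 (expiry=8+2=10). clock=8
Op 5: insert a.com -> 10.0.0.1 (expiry=8+10=18). clock=8
Op 6: insert b.com -> 10.0.0.3 (expiry=8+7=15). clock=8
Op 7: tick 10 -> clock=18. purged={a.com,b.com,c.com}
Op 8: tick 5 -> clock=23.
Op 9: insert d.com -> 10.0.0.2 (expiry=23+11=34). clock=23
Op 10: insert c.com -> 10.0.0.2 (expiry=23+14=37). clock=23
Op 11: insert d.com -> 10.0.0.3 (expiry=23+2=25). clock=23
Op 12: tick 2 -> clock=25. purged={d.com}
Op 13: tick 9 -> clock=34.
Op 14: insert c.com -> 10.0.0.1 (expiry=34+6=40). clock=34
Op 15: tick 10 -> clock=44. purged={c.com}
Op 16: tick 9 -> clock=53.
Op 17: insert b.com -> 10.0.0.2 (expiry=53+8=61). clock=53
Op 18: insert d.com -> 10.0.0.1 (expiry=53+2=55). clock=53
Op 19: tick 7 -> clock=60. purged={d.com}
Op 20: tick 6 -> clock=66. purged={b.com}
Op 21: tick 10 -> clock=76.
Op 22: insert d.com -> 10.0.0.1 (expiry=76+11=87). clock=76
Op 23: tick 1 -> clock=77.
Op 24: tick 2 -> clock=79.
Op 25: tick 7 -> clock=86.
Op 26: tick 6 -> clock=92. purged={d.com}
Final cache (unexpired): {} -> size=0

Answer: 0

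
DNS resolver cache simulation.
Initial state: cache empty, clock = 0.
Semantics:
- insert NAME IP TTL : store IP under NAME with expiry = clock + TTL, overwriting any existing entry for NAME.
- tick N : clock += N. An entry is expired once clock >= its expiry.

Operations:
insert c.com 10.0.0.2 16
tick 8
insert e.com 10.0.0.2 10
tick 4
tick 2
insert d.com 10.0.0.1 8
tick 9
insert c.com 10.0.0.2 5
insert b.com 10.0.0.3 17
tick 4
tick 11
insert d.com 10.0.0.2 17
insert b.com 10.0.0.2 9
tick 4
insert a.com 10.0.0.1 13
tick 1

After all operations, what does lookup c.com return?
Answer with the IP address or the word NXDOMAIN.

Op 1: insert c.com -> 10.0.0.2 (expiry=0+16=16). clock=0
Op 2: tick 8 -> clock=8.
Op 3: insert e.com -> 10.0.0.2 (expiry=8+10=18). clock=8
Op 4: tick 4 -> clock=12.
Op 5: tick 2 -> clock=14.
Op 6: insert d.com -> 10.0.0.1 (expiry=14+8=22). clock=14
Op 7: tick 9 -> clock=23. purged={c.com,d.com,e.com}
Op 8: insert c.com -> 10.0.0.2 (expiry=23+5=28). clock=23
Op 9: insert b.com -> 10.0.0.3 (expiry=23+17=40). clock=23
Op 10: tick 4 -> clock=27.
Op 11: tick 11 -> clock=38. purged={c.com}
Op 12: insert d.com -> 10.0.0.2 (expiry=38+17=55). clock=38
Op 13: insert b.com -> 10.0.0.2 (expiry=38+9=47). clock=38
Op 14: tick 4 -> clock=42.
Op 15: insert a.com -> 10.0.0.1 (expiry=42+13=55). clock=42
Op 16: tick 1 -> clock=43.
lookup c.com: not in cache (expired or never inserted)

Answer: NXDOMAIN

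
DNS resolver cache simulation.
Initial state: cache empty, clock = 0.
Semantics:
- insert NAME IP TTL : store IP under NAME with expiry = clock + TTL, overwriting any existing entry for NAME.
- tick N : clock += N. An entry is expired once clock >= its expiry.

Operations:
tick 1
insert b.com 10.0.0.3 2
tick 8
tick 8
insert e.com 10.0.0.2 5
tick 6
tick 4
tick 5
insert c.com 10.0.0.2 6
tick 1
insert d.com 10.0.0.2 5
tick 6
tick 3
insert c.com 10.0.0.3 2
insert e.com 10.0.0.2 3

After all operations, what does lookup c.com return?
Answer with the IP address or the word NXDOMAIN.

Answer: 10.0.0.3

Derivation:
Op 1: tick 1 -> clock=1.
Op 2: insert b.com -> 10.0.0.3 (expiry=1+2=3). clock=1
Op 3: tick 8 -> clock=9. purged={b.com}
Op 4: tick 8 -> clock=17.
Op 5: insert e.com -> 10.0.0.2 (expiry=17+5=22). clock=17
Op 6: tick 6 -> clock=23. purged={e.com}
Op 7: tick 4 -> clock=27.
Op 8: tick 5 -> clock=32.
Op 9: insert c.com -> 10.0.0.2 (expiry=32+6=38). clock=32
Op 10: tick 1 -> clock=33.
Op 11: insert d.com -> 10.0.0.2 (expiry=33+5=38). clock=33
Op 12: tick 6 -> clock=39. purged={c.com,d.com}
Op 13: tick 3 -> clock=42.
Op 14: insert c.com -> 10.0.0.3 (expiry=42+2=44). clock=42
Op 15: insert e.com -> 10.0.0.2 (expiry=42+3=45). clock=42
lookup c.com: present, ip=10.0.0.3 expiry=44 > clock=42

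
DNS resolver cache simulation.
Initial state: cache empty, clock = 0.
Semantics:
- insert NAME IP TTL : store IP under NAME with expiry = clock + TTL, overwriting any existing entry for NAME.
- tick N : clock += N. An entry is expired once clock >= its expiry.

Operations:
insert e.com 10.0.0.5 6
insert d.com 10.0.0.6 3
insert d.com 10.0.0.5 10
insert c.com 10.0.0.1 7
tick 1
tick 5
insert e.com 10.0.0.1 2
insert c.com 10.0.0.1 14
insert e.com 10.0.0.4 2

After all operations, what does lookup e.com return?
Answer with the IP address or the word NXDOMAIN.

Answer: 10.0.0.4

Derivation:
Op 1: insert e.com -> 10.0.0.5 (expiry=0+6=6). clock=0
Op 2: insert d.com -> 10.0.0.6 (expiry=0+3=3). clock=0
Op 3: insert d.com -> 10.0.0.5 (expiry=0+10=10). clock=0
Op 4: insert c.com -> 10.0.0.1 (expiry=0+7=7). clock=0
Op 5: tick 1 -> clock=1.
Op 6: tick 5 -> clock=6. purged={e.com}
Op 7: insert e.com -> 10.0.0.1 (expiry=6+2=8). clock=6
Op 8: insert c.com -> 10.0.0.1 (expiry=6+14=20). clock=6
Op 9: insert e.com -> 10.0.0.4 (expiry=6+2=8). clock=6
lookup e.com: present, ip=10.0.0.4 expiry=8 > clock=6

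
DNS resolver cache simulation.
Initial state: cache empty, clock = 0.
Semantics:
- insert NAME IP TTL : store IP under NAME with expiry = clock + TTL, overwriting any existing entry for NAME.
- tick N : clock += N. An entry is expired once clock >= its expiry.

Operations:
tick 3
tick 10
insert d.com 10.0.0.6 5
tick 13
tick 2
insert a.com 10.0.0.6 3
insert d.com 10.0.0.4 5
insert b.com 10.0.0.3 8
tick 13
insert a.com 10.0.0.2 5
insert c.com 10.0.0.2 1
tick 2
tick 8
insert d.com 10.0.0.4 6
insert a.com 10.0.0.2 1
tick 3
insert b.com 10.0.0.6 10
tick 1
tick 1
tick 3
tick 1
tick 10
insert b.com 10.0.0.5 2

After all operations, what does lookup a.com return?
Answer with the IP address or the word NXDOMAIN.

Answer: NXDOMAIN

Derivation:
Op 1: tick 3 -> clock=3.
Op 2: tick 10 -> clock=13.
Op 3: insert d.com -> 10.0.0.6 (expiry=13+5=18). clock=13
Op 4: tick 13 -> clock=26. purged={d.com}
Op 5: tick 2 -> clock=28.
Op 6: insert a.com -> 10.0.0.6 (expiry=28+3=31). clock=28
Op 7: insert d.com -> 10.0.0.4 (expiry=28+5=33). clock=28
Op 8: insert b.com -> 10.0.0.3 (expiry=28+8=36). clock=28
Op 9: tick 13 -> clock=41. purged={a.com,b.com,d.com}
Op 10: insert a.com -> 10.0.0.2 (expiry=41+5=46). clock=41
Op 11: insert c.com -> 10.0.0.2 (expiry=41+1=42). clock=41
Op 12: tick 2 -> clock=43. purged={c.com}
Op 13: tick 8 -> clock=51. purged={a.com}
Op 14: insert d.com -> 10.0.0.4 (expiry=51+6=57). clock=51
Op 15: insert a.com -> 10.0.0.2 (expiry=51+1=52). clock=51
Op 16: tick 3 -> clock=54. purged={a.com}
Op 17: insert b.com -> 10.0.0.6 (expiry=54+10=64). clock=54
Op 18: tick 1 -> clock=55.
Op 19: tick 1 -> clock=56.
Op 20: tick 3 -> clock=59. purged={d.com}
Op 21: tick 1 -> clock=60.
Op 22: tick 10 -> clock=70. purged={b.com}
Op 23: insert b.com -> 10.0.0.5 (expiry=70+2=72). clock=70
lookup a.com: not in cache (expired or never inserted)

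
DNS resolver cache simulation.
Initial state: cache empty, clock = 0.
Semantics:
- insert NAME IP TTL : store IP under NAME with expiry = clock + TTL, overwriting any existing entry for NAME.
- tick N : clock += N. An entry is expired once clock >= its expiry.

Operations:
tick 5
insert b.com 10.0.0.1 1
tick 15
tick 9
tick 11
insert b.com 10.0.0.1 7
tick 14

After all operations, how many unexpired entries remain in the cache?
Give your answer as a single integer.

Op 1: tick 5 -> clock=5.
Op 2: insert b.com -> 10.0.0.1 (expiry=5+1=6). clock=5
Op 3: tick 15 -> clock=20. purged={b.com}
Op 4: tick 9 -> clock=29.
Op 5: tick 11 -> clock=40.
Op 6: insert b.com -> 10.0.0.1 (expiry=40+7=47). clock=40
Op 7: tick 14 -> clock=54. purged={b.com}
Final cache (unexpired): {} -> size=0

Answer: 0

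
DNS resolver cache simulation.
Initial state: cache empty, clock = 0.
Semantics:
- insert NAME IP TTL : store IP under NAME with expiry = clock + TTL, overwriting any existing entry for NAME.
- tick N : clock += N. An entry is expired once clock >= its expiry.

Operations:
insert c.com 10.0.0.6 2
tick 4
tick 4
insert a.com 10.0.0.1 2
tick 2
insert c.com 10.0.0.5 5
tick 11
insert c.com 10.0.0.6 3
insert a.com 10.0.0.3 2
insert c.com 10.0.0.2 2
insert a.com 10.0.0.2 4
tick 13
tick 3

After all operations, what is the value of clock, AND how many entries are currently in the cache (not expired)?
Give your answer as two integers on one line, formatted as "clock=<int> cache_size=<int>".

Answer: clock=37 cache_size=0

Derivation:
Op 1: insert c.com -> 10.0.0.6 (expiry=0+2=2). clock=0
Op 2: tick 4 -> clock=4. purged={c.com}
Op 3: tick 4 -> clock=8.
Op 4: insert a.com -> 10.0.0.1 (expiry=8+2=10). clock=8
Op 5: tick 2 -> clock=10. purged={a.com}
Op 6: insert c.com -> 10.0.0.5 (expiry=10+5=15). clock=10
Op 7: tick 11 -> clock=21. purged={c.com}
Op 8: insert c.com -> 10.0.0.6 (expiry=21+3=24). clock=21
Op 9: insert a.com -> 10.0.0.3 (expiry=21+2=23). clock=21
Op 10: insert c.com -> 10.0.0.2 (expiry=21+2=23). clock=21
Op 11: insert a.com -> 10.0.0.2 (expiry=21+4=25). clock=21
Op 12: tick 13 -> clock=34. purged={a.com,c.com}
Op 13: tick 3 -> clock=37.
Final clock = 37
Final cache (unexpired): {} -> size=0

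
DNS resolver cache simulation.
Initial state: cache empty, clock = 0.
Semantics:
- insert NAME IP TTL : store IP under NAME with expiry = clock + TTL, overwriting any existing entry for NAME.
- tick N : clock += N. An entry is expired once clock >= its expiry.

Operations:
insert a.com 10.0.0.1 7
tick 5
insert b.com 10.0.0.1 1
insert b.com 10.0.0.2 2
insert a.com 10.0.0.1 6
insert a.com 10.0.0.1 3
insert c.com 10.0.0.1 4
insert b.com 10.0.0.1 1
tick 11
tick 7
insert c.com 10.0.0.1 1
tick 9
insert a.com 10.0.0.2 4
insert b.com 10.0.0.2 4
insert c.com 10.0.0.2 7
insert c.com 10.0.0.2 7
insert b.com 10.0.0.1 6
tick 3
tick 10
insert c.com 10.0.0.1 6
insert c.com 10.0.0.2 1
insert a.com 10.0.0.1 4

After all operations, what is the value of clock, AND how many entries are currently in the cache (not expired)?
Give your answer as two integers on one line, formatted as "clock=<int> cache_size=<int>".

Answer: clock=45 cache_size=2

Derivation:
Op 1: insert a.com -> 10.0.0.1 (expiry=0+7=7). clock=0
Op 2: tick 5 -> clock=5.
Op 3: insert b.com -> 10.0.0.1 (expiry=5+1=6). clock=5
Op 4: insert b.com -> 10.0.0.2 (expiry=5+2=7). clock=5
Op 5: insert a.com -> 10.0.0.1 (expiry=5+6=11). clock=5
Op 6: insert a.com -> 10.0.0.1 (expiry=5+3=8). clock=5
Op 7: insert c.com -> 10.0.0.1 (expiry=5+4=9). clock=5
Op 8: insert b.com -> 10.0.0.1 (expiry=5+1=6). clock=5
Op 9: tick 11 -> clock=16. purged={a.com,b.com,c.com}
Op 10: tick 7 -> clock=23.
Op 11: insert c.com -> 10.0.0.1 (expiry=23+1=24). clock=23
Op 12: tick 9 -> clock=32. purged={c.com}
Op 13: insert a.com -> 10.0.0.2 (expiry=32+4=36). clock=32
Op 14: insert b.com -> 10.0.0.2 (expiry=32+4=36). clock=32
Op 15: insert c.com -> 10.0.0.2 (expiry=32+7=39). clock=32
Op 16: insert c.com -> 10.0.0.2 (expiry=32+7=39). clock=32
Op 17: insert b.com -> 10.0.0.1 (expiry=32+6=38). clock=32
Op 18: tick 3 -> clock=35.
Op 19: tick 10 -> clock=45. purged={a.com,b.com,c.com}
Op 20: insert c.com -> 10.0.0.1 (expiry=45+6=51). clock=45
Op 21: insert c.com -> 10.0.0.2 (expiry=45+1=46). clock=45
Op 22: insert a.com -> 10.0.0.1 (expiry=45+4=49). clock=45
Final clock = 45
Final cache (unexpired): {a.com,c.com} -> size=2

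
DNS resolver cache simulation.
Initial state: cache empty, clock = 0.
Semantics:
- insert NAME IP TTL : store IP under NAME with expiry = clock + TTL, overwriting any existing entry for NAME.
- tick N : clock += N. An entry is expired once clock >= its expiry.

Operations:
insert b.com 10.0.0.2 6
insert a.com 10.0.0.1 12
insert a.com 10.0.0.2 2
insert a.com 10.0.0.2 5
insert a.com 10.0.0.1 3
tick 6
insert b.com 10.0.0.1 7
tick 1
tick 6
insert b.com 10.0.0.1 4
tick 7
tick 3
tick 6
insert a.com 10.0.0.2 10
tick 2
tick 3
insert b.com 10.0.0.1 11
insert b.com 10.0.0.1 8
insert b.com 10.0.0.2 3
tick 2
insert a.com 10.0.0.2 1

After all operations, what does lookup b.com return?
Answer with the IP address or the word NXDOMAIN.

Answer: 10.0.0.2

Derivation:
Op 1: insert b.com -> 10.0.0.2 (expiry=0+6=6). clock=0
Op 2: insert a.com -> 10.0.0.1 (expiry=0+12=12). clock=0
Op 3: insert a.com -> 10.0.0.2 (expiry=0+2=2). clock=0
Op 4: insert a.com -> 10.0.0.2 (expiry=0+5=5). clock=0
Op 5: insert a.com -> 10.0.0.1 (expiry=0+3=3). clock=0
Op 6: tick 6 -> clock=6. purged={a.com,b.com}
Op 7: insert b.com -> 10.0.0.1 (expiry=6+7=13). clock=6
Op 8: tick 1 -> clock=7.
Op 9: tick 6 -> clock=13. purged={b.com}
Op 10: insert b.com -> 10.0.0.1 (expiry=13+4=17). clock=13
Op 11: tick 7 -> clock=20. purged={b.com}
Op 12: tick 3 -> clock=23.
Op 13: tick 6 -> clock=29.
Op 14: insert a.com -> 10.0.0.2 (expiry=29+10=39). clock=29
Op 15: tick 2 -> clock=31.
Op 16: tick 3 -> clock=34.
Op 17: insert b.com -> 10.0.0.1 (expiry=34+11=45). clock=34
Op 18: insert b.com -> 10.0.0.1 (expiry=34+8=42). clock=34
Op 19: insert b.com -> 10.0.0.2 (expiry=34+3=37). clock=34
Op 20: tick 2 -> clock=36.
Op 21: insert a.com -> 10.0.0.2 (expiry=36+1=37). clock=36
lookup b.com: present, ip=10.0.0.2 expiry=37 > clock=36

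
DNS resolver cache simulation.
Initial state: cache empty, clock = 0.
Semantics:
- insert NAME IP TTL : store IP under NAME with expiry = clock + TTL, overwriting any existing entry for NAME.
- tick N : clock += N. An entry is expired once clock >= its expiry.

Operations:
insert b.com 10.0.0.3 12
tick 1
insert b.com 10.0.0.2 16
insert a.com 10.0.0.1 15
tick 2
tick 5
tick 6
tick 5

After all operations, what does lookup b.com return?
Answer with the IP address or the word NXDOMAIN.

Op 1: insert b.com -> 10.0.0.3 (expiry=0+12=12). clock=0
Op 2: tick 1 -> clock=1.
Op 3: insert b.com -> 10.0.0.2 (expiry=1+16=17). clock=1
Op 4: insert a.com -> 10.0.0.1 (expiry=1+15=16). clock=1
Op 5: tick 2 -> clock=3.
Op 6: tick 5 -> clock=8.
Op 7: tick 6 -> clock=14.
Op 8: tick 5 -> clock=19. purged={a.com,b.com}
lookup b.com: not in cache (expired or never inserted)

Answer: NXDOMAIN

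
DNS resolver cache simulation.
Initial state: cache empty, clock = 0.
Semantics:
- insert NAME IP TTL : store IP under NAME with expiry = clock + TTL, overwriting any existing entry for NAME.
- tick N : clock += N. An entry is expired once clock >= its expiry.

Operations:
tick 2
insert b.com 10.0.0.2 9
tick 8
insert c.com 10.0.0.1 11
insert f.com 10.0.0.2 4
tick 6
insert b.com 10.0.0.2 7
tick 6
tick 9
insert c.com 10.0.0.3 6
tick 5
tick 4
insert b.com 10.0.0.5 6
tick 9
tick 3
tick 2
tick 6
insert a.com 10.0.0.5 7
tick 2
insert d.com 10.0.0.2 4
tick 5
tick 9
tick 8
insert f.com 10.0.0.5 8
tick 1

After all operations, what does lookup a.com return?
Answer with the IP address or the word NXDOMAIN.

Op 1: tick 2 -> clock=2.
Op 2: insert b.com -> 10.0.0.2 (expiry=2+9=11). clock=2
Op 3: tick 8 -> clock=10.
Op 4: insert c.com -> 10.0.0.1 (expiry=10+11=21). clock=10
Op 5: insert f.com -> 10.0.0.2 (expiry=10+4=14). clock=10
Op 6: tick 6 -> clock=16. purged={b.com,f.com}
Op 7: insert b.com -> 10.0.0.2 (expiry=16+7=23). clock=16
Op 8: tick 6 -> clock=22. purged={c.com}
Op 9: tick 9 -> clock=31. purged={b.com}
Op 10: insert c.com -> 10.0.0.3 (expiry=31+6=37). clock=31
Op 11: tick 5 -> clock=36.
Op 12: tick 4 -> clock=40. purged={c.com}
Op 13: insert b.com -> 10.0.0.5 (expiry=40+6=46). clock=40
Op 14: tick 9 -> clock=49. purged={b.com}
Op 15: tick 3 -> clock=52.
Op 16: tick 2 -> clock=54.
Op 17: tick 6 -> clock=60.
Op 18: insert a.com -> 10.0.0.5 (expiry=60+7=67). clock=60
Op 19: tick 2 -> clock=62.
Op 20: insert d.com -> 10.0.0.2 (expiry=62+4=66). clock=62
Op 21: tick 5 -> clock=67. purged={a.com,d.com}
Op 22: tick 9 -> clock=76.
Op 23: tick 8 -> clock=84.
Op 24: insert f.com -> 10.0.0.5 (expiry=84+8=92). clock=84
Op 25: tick 1 -> clock=85.
lookup a.com: not in cache (expired or never inserted)

Answer: NXDOMAIN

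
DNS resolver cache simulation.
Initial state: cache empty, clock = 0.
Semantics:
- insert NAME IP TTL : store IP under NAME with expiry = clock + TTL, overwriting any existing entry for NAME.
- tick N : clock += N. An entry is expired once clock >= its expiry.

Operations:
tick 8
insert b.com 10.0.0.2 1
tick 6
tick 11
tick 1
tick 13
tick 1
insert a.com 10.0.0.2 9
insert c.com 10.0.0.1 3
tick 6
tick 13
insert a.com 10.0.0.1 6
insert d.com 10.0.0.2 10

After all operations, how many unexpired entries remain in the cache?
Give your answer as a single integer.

Answer: 2

Derivation:
Op 1: tick 8 -> clock=8.
Op 2: insert b.com -> 10.0.0.2 (expiry=8+1=9). clock=8
Op 3: tick 6 -> clock=14. purged={b.com}
Op 4: tick 11 -> clock=25.
Op 5: tick 1 -> clock=26.
Op 6: tick 13 -> clock=39.
Op 7: tick 1 -> clock=40.
Op 8: insert a.com -> 10.0.0.2 (expiry=40+9=49). clock=40
Op 9: insert c.com -> 10.0.0.1 (expiry=40+3=43). clock=40
Op 10: tick 6 -> clock=46. purged={c.com}
Op 11: tick 13 -> clock=59. purged={a.com}
Op 12: insert a.com -> 10.0.0.1 (expiry=59+6=65). clock=59
Op 13: insert d.com -> 10.0.0.2 (expiry=59+10=69). clock=59
Final cache (unexpired): {a.com,d.com} -> size=2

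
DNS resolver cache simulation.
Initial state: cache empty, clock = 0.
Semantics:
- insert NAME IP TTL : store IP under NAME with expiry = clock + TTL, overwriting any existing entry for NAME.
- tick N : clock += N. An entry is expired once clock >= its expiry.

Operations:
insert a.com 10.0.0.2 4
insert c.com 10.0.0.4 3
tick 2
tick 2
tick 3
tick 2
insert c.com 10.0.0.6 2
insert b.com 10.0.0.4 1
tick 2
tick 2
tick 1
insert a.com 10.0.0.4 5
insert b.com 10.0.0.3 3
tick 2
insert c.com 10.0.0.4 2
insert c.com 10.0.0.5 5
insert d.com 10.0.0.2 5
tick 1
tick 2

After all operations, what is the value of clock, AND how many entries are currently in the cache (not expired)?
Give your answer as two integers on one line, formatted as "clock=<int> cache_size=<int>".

Answer: clock=19 cache_size=2

Derivation:
Op 1: insert a.com -> 10.0.0.2 (expiry=0+4=4). clock=0
Op 2: insert c.com -> 10.0.0.4 (expiry=0+3=3). clock=0
Op 3: tick 2 -> clock=2.
Op 4: tick 2 -> clock=4. purged={a.com,c.com}
Op 5: tick 3 -> clock=7.
Op 6: tick 2 -> clock=9.
Op 7: insert c.com -> 10.0.0.6 (expiry=9+2=11). clock=9
Op 8: insert b.com -> 10.0.0.4 (expiry=9+1=10). clock=9
Op 9: tick 2 -> clock=11. purged={b.com,c.com}
Op 10: tick 2 -> clock=13.
Op 11: tick 1 -> clock=14.
Op 12: insert a.com -> 10.0.0.4 (expiry=14+5=19). clock=14
Op 13: insert b.com -> 10.0.0.3 (expiry=14+3=17). clock=14
Op 14: tick 2 -> clock=16.
Op 15: insert c.com -> 10.0.0.4 (expiry=16+2=18). clock=16
Op 16: insert c.com -> 10.0.0.5 (expiry=16+5=21). clock=16
Op 17: insert d.com -> 10.0.0.2 (expiry=16+5=21). clock=16
Op 18: tick 1 -> clock=17. purged={b.com}
Op 19: tick 2 -> clock=19. purged={a.com}
Final clock = 19
Final cache (unexpired): {c.com,d.com} -> size=2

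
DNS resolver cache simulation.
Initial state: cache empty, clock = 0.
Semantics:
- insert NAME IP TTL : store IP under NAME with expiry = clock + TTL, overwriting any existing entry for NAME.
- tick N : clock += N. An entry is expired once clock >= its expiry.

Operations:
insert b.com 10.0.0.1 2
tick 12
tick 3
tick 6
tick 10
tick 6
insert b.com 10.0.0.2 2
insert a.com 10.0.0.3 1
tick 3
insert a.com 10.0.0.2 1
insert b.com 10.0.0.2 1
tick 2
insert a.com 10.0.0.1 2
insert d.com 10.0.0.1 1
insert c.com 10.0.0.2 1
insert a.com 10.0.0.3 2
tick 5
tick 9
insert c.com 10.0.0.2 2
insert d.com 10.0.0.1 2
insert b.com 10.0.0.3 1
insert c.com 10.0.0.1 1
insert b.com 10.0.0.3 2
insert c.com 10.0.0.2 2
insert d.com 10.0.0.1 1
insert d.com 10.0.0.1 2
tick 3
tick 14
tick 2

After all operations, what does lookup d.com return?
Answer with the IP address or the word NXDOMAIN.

Op 1: insert b.com -> 10.0.0.1 (expiry=0+2=2). clock=0
Op 2: tick 12 -> clock=12. purged={b.com}
Op 3: tick 3 -> clock=15.
Op 4: tick 6 -> clock=21.
Op 5: tick 10 -> clock=31.
Op 6: tick 6 -> clock=37.
Op 7: insert b.com -> 10.0.0.2 (expiry=37+2=39). clock=37
Op 8: insert a.com -> 10.0.0.3 (expiry=37+1=38). clock=37
Op 9: tick 3 -> clock=40. purged={a.com,b.com}
Op 10: insert a.com -> 10.0.0.2 (expiry=40+1=41). clock=40
Op 11: insert b.com -> 10.0.0.2 (expiry=40+1=41). clock=40
Op 12: tick 2 -> clock=42. purged={a.com,b.com}
Op 13: insert a.com -> 10.0.0.1 (expiry=42+2=44). clock=42
Op 14: insert d.com -> 10.0.0.1 (expiry=42+1=43). clock=42
Op 15: insert c.com -> 10.0.0.2 (expiry=42+1=43). clock=42
Op 16: insert a.com -> 10.0.0.3 (expiry=42+2=44). clock=42
Op 17: tick 5 -> clock=47. purged={a.com,c.com,d.com}
Op 18: tick 9 -> clock=56.
Op 19: insert c.com -> 10.0.0.2 (expiry=56+2=58). clock=56
Op 20: insert d.com -> 10.0.0.1 (expiry=56+2=58). clock=56
Op 21: insert b.com -> 10.0.0.3 (expiry=56+1=57). clock=56
Op 22: insert c.com -> 10.0.0.1 (expiry=56+1=57). clock=56
Op 23: insert b.com -> 10.0.0.3 (expiry=56+2=58). clock=56
Op 24: insert c.com -> 10.0.0.2 (expiry=56+2=58). clock=56
Op 25: insert d.com -> 10.0.0.1 (expiry=56+1=57). clock=56
Op 26: insert d.com -> 10.0.0.1 (expiry=56+2=58). clock=56
Op 27: tick 3 -> clock=59. purged={b.com,c.com,d.com}
Op 28: tick 14 -> clock=73.
Op 29: tick 2 -> clock=75.
lookup d.com: not in cache (expired or never inserted)

Answer: NXDOMAIN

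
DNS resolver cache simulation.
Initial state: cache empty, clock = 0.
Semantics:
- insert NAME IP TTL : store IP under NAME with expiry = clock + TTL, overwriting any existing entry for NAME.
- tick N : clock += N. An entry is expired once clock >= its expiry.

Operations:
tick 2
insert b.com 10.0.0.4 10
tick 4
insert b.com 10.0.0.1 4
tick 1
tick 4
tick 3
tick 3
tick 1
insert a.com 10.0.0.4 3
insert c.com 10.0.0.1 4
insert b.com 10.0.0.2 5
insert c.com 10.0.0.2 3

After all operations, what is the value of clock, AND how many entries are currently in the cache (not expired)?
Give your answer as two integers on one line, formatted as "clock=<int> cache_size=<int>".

Op 1: tick 2 -> clock=2.
Op 2: insert b.com -> 10.0.0.4 (expiry=2+10=12). clock=2
Op 3: tick 4 -> clock=6.
Op 4: insert b.com -> 10.0.0.1 (expiry=6+4=10). clock=6
Op 5: tick 1 -> clock=7.
Op 6: tick 4 -> clock=11. purged={b.com}
Op 7: tick 3 -> clock=14.
Op 8: tick 3 -> clock=17.
Op 9: tick 1 -> clock=18.
Op 10: insert a.com -> 10.0.0.4 (expiry=18+3=21). clock=18
Op 11: insert c.com -> 10.0.0.1 (expiry=18+4=22). clock=18
Op 12: insert b.com -> 10.0.0.2 (expiry=18+5=23). clock=18
Op 13: insert c.com -> 10.0.0.2 (expiry=18+3=21). clock=18
Final clock = 18
Final cache (unexpired): {a.com,b.com,c.com} -> size=3

Answer: clock=18 cache_size=3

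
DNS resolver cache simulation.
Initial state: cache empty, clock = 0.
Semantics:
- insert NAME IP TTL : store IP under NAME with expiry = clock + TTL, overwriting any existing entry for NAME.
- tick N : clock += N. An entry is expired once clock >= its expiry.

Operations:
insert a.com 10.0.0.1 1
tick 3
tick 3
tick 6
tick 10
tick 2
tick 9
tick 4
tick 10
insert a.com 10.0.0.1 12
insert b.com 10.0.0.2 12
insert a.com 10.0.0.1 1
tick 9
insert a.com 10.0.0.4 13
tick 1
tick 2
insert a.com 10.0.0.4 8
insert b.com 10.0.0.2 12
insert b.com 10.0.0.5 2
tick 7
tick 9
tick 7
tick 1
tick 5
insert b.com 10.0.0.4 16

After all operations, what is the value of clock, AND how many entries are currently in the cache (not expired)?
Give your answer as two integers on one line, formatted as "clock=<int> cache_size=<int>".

Answer: clock=88 cache_size=1

Derivation:
Op 1: insert a.com -> 10.0.0.1 (expiry=0+1=1). clock=0
Op 2: tick 3 -> clock=3. purged={a.com}
Op 3: tick 3 -> clock=6.
Op 4: tick 6 -> clock=12.
Op 5: tick 10 -> clock=22.
Op 6: tick 2 -> clock=24.
Op 7: tick 9 -> clock=33.
Op 8: tick 4 -> clock=37.
Op 9: tick 10 -> clock=47.
Op 10: insert a.com -> 10.0.0.1 (expiry=47+12=59). clock=47
Op 11: insert b.com -> 10.0.0.2 (expiry=47+12=59). clock=47
Op 12: insert a.com -> 10.0.0.1 (expiry=47+1=48). clock=47
Op 13: tick 9 -> clock=56. purged={a.com}
Op 14: insert a.com -> 10.0.0.4 (expiry=56+13=69). clock=56
Op 15: tick 1 -> clock=57.
Op 16: tick 2 -> clock=59. purged={b.com}
Op 17: insert a.com -> 10.0.0.4 (expiry=59+8=67). clock=59
Op 18: insert b.com -> 10.0.0.2 (expiry=59+12=71). clock=59
Op 19: insert b.com -> 10.0.0.5 (expiry=59+2=61). clock=59
Op 20: tick 7 -> clock=66. purged={b.com}
Op 21: tick 9 -> clock=75. purged={a.com}
Op 22: tick 7 -> clock=82.
Op 23: tick 1 -> clock=83.
Op 24: tick 5 -> clock=88.
Op 25: insert b.com -> 10.0.0.4 (expiry=88+16=104). clock=88
Final clock = 88
Final cache (unexpired): {b.com} -> size=1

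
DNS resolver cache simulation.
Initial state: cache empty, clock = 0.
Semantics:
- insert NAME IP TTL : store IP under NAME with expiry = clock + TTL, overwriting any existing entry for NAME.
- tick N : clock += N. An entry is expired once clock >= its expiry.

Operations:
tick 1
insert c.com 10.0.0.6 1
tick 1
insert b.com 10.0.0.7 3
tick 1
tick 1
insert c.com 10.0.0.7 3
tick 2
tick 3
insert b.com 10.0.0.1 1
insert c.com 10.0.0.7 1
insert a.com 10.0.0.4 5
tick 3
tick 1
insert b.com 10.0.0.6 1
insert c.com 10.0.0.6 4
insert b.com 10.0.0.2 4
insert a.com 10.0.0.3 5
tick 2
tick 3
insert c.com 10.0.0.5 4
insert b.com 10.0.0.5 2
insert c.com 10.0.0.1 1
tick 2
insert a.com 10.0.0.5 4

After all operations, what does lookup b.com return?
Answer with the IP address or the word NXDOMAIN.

Op 1: tick 1 -> clock=1.
Op 2: insert c.com -> 10.0.0.6 (expiry=1+1=2). clock=1
Op 3: tick 1 -> clock=2. purged={c.com}
Op 4: insert b.com -> 10.0.0.7 (expiry=2+3=5). clock=2
Op 5: tick 1 -> clock=3.
Op 6: tick 1 -> clock=4.
Op 7: insert c.com -> 10.0.0.7 (expiry=4+3=7). clock=4
Op 8: tick 2 -> clock=6. purged={b.com}
Op 9: tick 3 -> clock=9. purged={c.com}
Op 10: insert b.com -> 10.0.0.1 (expiry=9+1=10). clock=9
Op 11: insert c.com -> 10.0.0.7 (expiry=9+1=10). clock=9
Op 12: insert a.com -> 10.0.0.4 (expiry=9+5=14). clock=9
Op 13: tick 3 -> clock=12. purged={b.com,c.com}
Op 14: tick 1 -> clock=13.
Op 15: insert b.com -> 10.0.0.6 (expiry=13+1=14). clock=13
Op 16: insert c.com -> 10.0.0.6 (expiry=13+4=17). clock=13
Op 17: insert b.com -> 10.0.0.2 (expiry=13+4=17). clock=13
Op 18: insert a.com -> 10.0.0.3 (expiry=13+5=18). clock=13
Op 19: tick 2 -> clock=15.
Op 20: tick 3 -> clock=18. purged={a.com,b.com,c.com}
Op 21: insert c.com -> 10.0.0.5 (expiry=18+4=22). clock=18
Op 22: insert b.com -> 10.0.0.5 (expiry=18+2=20). clock=18
Op 23: insert c.com -> 10.0.0.1 (expiry=18+1=19). clock=18
Op 24: tick 2 -> clock=20. purged={b.com,c.com}
Op 25: insert a.com -> 10.0.0.5 (expiry=20+4=24). clock=20
lookup b.com: not in cache (expired or never inserted)

Answer: NXDOMAIN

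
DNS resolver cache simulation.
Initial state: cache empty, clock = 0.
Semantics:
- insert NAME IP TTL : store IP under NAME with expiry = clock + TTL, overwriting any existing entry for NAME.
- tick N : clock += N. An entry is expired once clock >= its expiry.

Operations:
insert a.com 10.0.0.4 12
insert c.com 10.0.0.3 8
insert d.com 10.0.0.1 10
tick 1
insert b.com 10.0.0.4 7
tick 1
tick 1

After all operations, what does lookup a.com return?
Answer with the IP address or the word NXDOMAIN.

Answer: 10.0.0.4

Derivation:
Op 1: insert a.com -> 10.0.0.4 (expiry=0+12=12). clock=0
Op 2: insert c.com -> 10.0.0.3 (expiry=0+8=8). clock=0
Op 3: insert d.com -> 10.0.0.1 (expiry=0+10=10). clock=0
Op 4: tick 1 -> clock=1.
Op 5: insert b.com -> 10.0.0.4 (expiry=1+7=8). clock=1
Op 6: tick 1 -> clock=2.
Op 7: tick 1 -> clock=3.
lookup a.com: present, ip=10.0.0.4 expiry=12 > clock=3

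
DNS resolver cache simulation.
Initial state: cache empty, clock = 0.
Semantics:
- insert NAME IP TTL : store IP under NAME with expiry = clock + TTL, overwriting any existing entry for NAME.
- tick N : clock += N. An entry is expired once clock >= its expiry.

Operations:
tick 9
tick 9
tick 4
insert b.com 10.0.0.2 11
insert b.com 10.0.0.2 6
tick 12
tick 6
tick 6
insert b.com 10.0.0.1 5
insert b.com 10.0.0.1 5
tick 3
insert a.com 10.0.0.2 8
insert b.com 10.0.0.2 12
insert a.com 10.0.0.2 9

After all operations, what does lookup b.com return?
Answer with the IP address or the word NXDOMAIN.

Answer: 10.0.0.2

Derivation:
Op 1: tick 9 -> clock=9.
Op 2: tick 9 -> clock=18.
Op 3: tick 4 -> clock=22.
Op 4: insert b.com -> 10.0.0.2 (expiry=22+11=33). clock=22
Op 5: insert b.com -> 10.0.0.2 (expiry=22+6=28). clock=22
Op 6: tick 12 -> clock=34. purged={b.com}
Op 7: tick 6 -> clock=40.
Op 8: tick 6 -> clock=46.
Op 9: insert b.com -> 10.0.0.1 (expiry=46+5=51). clock=46
Op 10: insert b.com -> 10.0.0.1 (expiry=46+5=51). clock=46
Op 11: tick 3 -> clock=49.
Op 12: insert a.com -> 10.0.0.2 (expiry=49+8=57). clock=49
Op 13: insert b.com -> 10.0.0.2 (expiry=49+12=61). clock=49
Op 14: insert a.com -> 10.0.0.2 (expiry=49+9=58). clock=49
lookup b.com: present, ip=10.0.0.2 expiry=61 > clock=49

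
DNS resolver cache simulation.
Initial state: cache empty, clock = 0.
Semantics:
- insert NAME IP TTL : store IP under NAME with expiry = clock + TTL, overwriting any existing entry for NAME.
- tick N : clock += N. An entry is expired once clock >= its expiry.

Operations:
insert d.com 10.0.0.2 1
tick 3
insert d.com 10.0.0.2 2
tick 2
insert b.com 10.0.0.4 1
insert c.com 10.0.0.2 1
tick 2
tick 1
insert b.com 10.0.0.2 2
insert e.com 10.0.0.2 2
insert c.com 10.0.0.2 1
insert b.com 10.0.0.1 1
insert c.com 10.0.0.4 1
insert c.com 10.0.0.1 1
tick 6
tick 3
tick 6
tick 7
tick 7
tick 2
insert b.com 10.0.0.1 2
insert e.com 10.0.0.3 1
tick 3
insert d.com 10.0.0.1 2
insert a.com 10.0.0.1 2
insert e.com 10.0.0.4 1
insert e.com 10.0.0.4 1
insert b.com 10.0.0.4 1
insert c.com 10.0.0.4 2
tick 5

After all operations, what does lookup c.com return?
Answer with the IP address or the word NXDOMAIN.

Answer: NXDOMAIN

Derivation:
Op 1: insert d.com -> 10.0.0.2 (expiry=0+1=1). clock=0
Op 2: tick 3 -> clock=3. purged={d.com}
Op 3: insert d.com -> 10.0.0.2 (expiry=3+2=5). clock=3
Op 4: tick 2 -> clock=5. purged={d.com}
Op 5: insert b.com -> 10.0.0.4 (expiry=5+1=6). clock=5
Op 6: insert c.com -> 10.0.0.2 (expiry=5+1=6). clock=5
Op 7: tick 2 -> clock=7. purged={b.com,c.com}
Op 8: tick 1 -> clock=8.
Op 9: insert b.com -> 10.0.0.2 (expiry=8+2=10). clock=8
Op 10: insert e.com -> 10.0.0.2 (expiry=8+2=10). clock=8
Op 11: insert c.com -> 10.0.0.2 (expiry=8+1=9). clock=8
Op 12: insert b.com -> 10.0.0.1 (expiry=8+1=9). clock=8
Op 13: insert c.com -> 10.0.0.4 (expiry=8+1=9). clock=8
Op 14: insert c.com -> 10.0.0.1 (expiry=8+1=9). clock=8
Op 15: tick 6 -> clock=14. purged={b.com,c.com,e.com}
Op 16: tick 3 -> clock=17.
Op 17: tick 6 -> clock=23.
Op 18: tick 7 -> clock=30.
Op 19: tick 7 -> clock=37.
Op 20: tick 2 -> clock=39.
Op 21: insert b.com -> 10.0.0.1 (expiry=39+2=41). clock=39
Op 22: insert e.com -> 10.0.0.3 (expiry=39+1=40). clock=39
Op 23: tick 3 -> clock=42. purged={b.com,e.com}
Op 24: insert d.com -> 10.0.0.1 (expiry=42+2=44). clock=42
Op 25: insert a.com -> 10.0.0.1 (expiry=42+2=44). clock=42
Op 26: insert e.com -> 10.0.0.4 (expiry=42+1=43). clock=42
Op 27: insert e.com -> 10.0.0.4 (expiry=42+1=43). clock=42
Op 28: insert b.com -> 10.0.0.4 (expiry=42+1=43). clock=42
Op 29: insert c.com -> 10.0.0.4 (expiry=42+2=44). clock=42
Op 30: tick 5 -> clock=47. purged={a.com,b.com,c.com,d.com,e.com}
lookup c.com: not in cache (expired or never inserted)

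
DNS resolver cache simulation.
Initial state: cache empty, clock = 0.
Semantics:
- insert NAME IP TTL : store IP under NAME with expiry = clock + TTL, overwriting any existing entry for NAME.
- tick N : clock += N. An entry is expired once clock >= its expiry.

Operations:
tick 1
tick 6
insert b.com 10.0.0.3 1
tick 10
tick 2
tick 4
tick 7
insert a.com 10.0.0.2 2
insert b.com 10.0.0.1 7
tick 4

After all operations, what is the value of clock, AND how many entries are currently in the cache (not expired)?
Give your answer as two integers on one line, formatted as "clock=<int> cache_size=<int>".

Answer: clock=34 cache_size=1

Derivation:
Op 1: tick 1 -> clock=1.
Op 2: tick 6 -> clock=7.
Op 3: insert b.com -> 10.0.0.3 (expiry=7+1=8). clock=7
Op 4: tick 10 -> clock=17. purged={b.com}
Op 5: tick 2 -> clock=19.
Op 6: tick 4 -> clock=23.
Op 7: tick 7 -> clock=30.
Op 8: insert a.com -> 10.0.0.2 (expiry=30+2=32). clock=30
Op 9: insert b.com -> 10.0.0.1 (expiry=30+7=37). clock=30
Op 10: tick 4 -> clock=34. purged={a.com}
Final clock = 34
Final cache (unexpired): {b.com} -> size=1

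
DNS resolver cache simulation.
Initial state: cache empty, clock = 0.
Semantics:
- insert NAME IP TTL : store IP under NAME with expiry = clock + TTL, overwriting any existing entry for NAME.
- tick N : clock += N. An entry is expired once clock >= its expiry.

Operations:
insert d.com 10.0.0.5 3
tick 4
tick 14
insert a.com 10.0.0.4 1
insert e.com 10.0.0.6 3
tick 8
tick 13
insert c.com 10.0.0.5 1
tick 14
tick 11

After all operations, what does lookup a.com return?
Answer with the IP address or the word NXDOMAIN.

Answer: NXDOMAIN

Derivation:
Op 1: insert d.com -> 10.0.0.5 (expiry=0+3=3). clock=0
Op 2: tick 4 -> clock=4. purged={d.com}
Op 3: tick 14 -> clock=18.
Op 4: insert a.com -> 10.0.0.4 (expiry=18+1=19). clock=18
Op 5: insert e.com -> 10.0.0.6 (expiry=18+3=21). clock=18
Op 6: tick 8 -> clock=26. purged={a.com,e.com}
Op 7: tick 13 -> clock=39.
Op 8: insert c.com -> 10.0.0.5 (expiry=39+1=40). clock=39
Op 9: tick 14 -> clock=53. purged={c.com}
Op 10: tick 11 -> clock=64.
lookup a.com: not in cache (expired or never inserted)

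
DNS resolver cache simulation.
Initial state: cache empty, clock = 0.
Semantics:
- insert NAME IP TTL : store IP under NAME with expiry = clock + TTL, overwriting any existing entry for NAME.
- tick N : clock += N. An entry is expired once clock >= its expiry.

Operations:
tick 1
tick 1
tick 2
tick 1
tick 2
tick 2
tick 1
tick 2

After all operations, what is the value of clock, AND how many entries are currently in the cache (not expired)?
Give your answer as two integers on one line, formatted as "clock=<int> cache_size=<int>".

Op 1: tick 1 -> clock=1.
Op 2: tick 1 -> clock=2.
Op 3: tick 2 -> clock=4.
Op 4: tick 1 -> clock=5.
Op 5: tick 2 -> clock=7.
Op 6: tick 2 -> clock=9.
Op 7: tick 1 -> clock=10.
Op 8: tick 2 -> clock=12.
Final clock = 12
Final cache (unexpired): {} -> size=0

Answer: clock=12 cache_size=0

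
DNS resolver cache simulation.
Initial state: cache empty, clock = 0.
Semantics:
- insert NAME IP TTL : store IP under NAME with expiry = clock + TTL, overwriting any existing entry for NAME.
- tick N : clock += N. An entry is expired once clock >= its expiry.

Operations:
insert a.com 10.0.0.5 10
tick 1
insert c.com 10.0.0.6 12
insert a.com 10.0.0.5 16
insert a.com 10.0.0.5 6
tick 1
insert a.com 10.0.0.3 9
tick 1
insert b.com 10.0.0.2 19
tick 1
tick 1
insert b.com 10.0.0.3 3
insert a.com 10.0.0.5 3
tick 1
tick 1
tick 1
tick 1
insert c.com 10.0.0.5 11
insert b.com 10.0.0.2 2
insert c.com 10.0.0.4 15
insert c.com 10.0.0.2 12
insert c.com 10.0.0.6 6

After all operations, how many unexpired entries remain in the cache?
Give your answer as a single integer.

Op 1: insert a.com -> 10.0.0.5 (expiry=0+10=10). clock=0
Op 2: tick 1 -> clock=1.
Op 3: insert c.com -> 10.0.0.6 (expiry=1+12=13). clock=1
Op 4: insert a.com -> 10.0.0.5 (expiry=1+16=17). clock=1
Op 5: insert a.com -> 10.0.0.5 (expiry=1+6=7). clock=1
Op 6: tick 1 -> clock=2.
Op 7: insert a.com -> 10.0.0.3 (expiry=2+9=11). clock=2
Op 8: tick 1 -> clock=3.
Op 9: insert b.com -> 10.0.0.2 (expiry=3+19=22). clock=3
Op 10: tick 1 -> clock=4.
Op 11: tick 1 -> clock=5.
Op 12: insert b.com -> 10.0.0.3 (expiry=5+3=8). clock=5
Op 13: insert a.com -> 10.0.0.5 (expiry=5+3=8). clock=5
Op 14: tick 1 -> clock=6.
Op 15: tick 1 -> clock=7.
Op 16: tick 1 -> clock=8. purged={a.com,b.com}
Op 17: tick 1 -> clock=9.
Op 18: insert c.com -> 10.0.0.5 (expiry=9+11=20). clock=9
Op 19: insert b.com -> 10.0.0.2 (expiry=9+2=11). clock=9
Op 20: insert c.com -> 10.0.0.4 (expiry=9+15=24). clock=9
Op 21: insert c.com -> 10.0.0.2 (expiry=9+12=21). clock=9
Op 22: insert c.com -> 10.0.0.6 (expiry=9+6=15). clock=9
Final cache (unexpired): {b.com,c.com} -> size=2

Answer: 2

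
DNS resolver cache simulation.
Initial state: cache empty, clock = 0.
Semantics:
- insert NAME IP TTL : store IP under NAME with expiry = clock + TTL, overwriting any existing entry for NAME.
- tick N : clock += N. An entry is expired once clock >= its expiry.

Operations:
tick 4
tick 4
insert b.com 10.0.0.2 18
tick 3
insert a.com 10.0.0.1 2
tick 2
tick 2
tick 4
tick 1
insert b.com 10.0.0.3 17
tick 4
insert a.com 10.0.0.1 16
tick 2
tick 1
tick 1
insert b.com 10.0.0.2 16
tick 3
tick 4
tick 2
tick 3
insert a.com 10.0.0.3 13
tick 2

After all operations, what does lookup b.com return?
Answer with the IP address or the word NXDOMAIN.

Answer: 10.0.0.2

Derivation:
Op 1: tick 4 -> clock=4.
Op 2: tick 4 -> clock=8.
Op 3: insert b.com -> 10.0.0.2 (expiry=8+18=26). clock=8
Op 4: tick 3 -> clock=11.
Op 5: insert a.com -> 10.0.0.1 (expiry=11+2=13). clock=11
Op 6: tick 2 -> clock=13. purged={a.com}
Op 7: tick 2 -> clock=15.
Op 8: tick 4 -> clock=19.
Op 9: tick 1 -> clock=20.
Op 10: insert b.com -> 10.0.0.3 (expiry=20+17=37). clock=20
Op 11: tick 4 -> clock=24.
Op 12: insert a.com -> 10.0.0.1 (expiry=24+16=40). clock=24
Op 13: tick 2 -> clock=26.
Op 14: tick 1 -> clock=27.
Op 15: tick 1 -> clock=28.
Op 16: insert b.com -> 10.0.0.2 (expiry=28+16=44). clock=28
Op 17: tick 3 -> clock=31.
Op 18: tick 4 -> clock=35.
Op 19: tick 2 -> clock=37.
Op 20: tick 3 -> clock=40. purged={a.com}
Op 21: insert a.com -> 10.0.0.3 (expiry=40+13=53). clock=40
Op 22: tick 2 -> clock=42.
lookup b.com: present, ip=10.0.0.2 expiry=44 > clock=42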